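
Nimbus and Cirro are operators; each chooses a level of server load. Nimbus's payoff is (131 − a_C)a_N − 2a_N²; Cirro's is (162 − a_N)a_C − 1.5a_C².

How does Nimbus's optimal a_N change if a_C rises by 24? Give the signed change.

-6

Expanding Nimbus's payoff: 131a_N − a_Ca_N − 2a_N².
∂π/∂a_N = 131 − a_C − 4a_N = 0, so a_N = 32.75 − 0.25a_C.
The reaction-function slope is −0.25, so a 24-unit rise in a_C moves a_N by −0.25 × 24 = −6. Nimbus's best response falls — the actions are strategic substitutes.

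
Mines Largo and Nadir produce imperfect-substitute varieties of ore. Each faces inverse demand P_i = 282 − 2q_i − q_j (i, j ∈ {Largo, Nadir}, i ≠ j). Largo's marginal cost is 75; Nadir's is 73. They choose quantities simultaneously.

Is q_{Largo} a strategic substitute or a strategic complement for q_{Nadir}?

Mine Largo's profit: π = q_{Largo}(282 − 2q_{Largo} − q_{Nadir}) − 75q_{Largo}.
∂π/∂q_{Largo} = 207 − 4q_{Largo} − q_{Nadir} = 0 ⇒ q_{Largo} = 51.75 − 0.25q_{Nadir}.
The best-response slope dq_{Largo}/dq_{Nadir} = −0.25 < 0: the reaction function is downward-sloping, so the choices are strategic substitutes.

strategic substitutes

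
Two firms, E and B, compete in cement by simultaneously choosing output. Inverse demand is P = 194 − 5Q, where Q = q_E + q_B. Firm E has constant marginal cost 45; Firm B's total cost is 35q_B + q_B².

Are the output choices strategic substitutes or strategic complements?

Firm E's profit: π = q_E(194 − 5(q_E + q_B)) − 45q_E.
∂π/∂q_E = 149 − 10q_E − 5q_B = 0, so q_E = 14.9 − 0.5q_B.
The best-response slope dq_E/dq_B = −0.5 < 0: the reaction function is downward-sloping, so the choices are strategic substitutes.

strategic substitutes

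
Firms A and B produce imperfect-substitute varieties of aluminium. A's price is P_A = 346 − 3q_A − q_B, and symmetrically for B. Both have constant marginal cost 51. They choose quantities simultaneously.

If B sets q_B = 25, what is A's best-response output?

45

Firm A's profit: π = q_A(346 − 3q_A − q_B) − 51q_A.
∂π/∂q_A = 295 − 6q_A − q_B = 0 ⇒ q_A = 295/6 − (1/6)q_B.
At q_B = 25: q_A = 295/6 − (1/6)·25 = 45.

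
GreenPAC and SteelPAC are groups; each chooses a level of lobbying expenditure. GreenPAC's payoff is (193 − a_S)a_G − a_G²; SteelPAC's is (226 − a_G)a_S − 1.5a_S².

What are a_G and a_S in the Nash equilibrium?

70.6, 51.8

Expanding GreenPAC's payoff: 193a_G − a_Sa_G − a_G².
∂π/∂a_G = 193 − a_S − 2a_G = 0, so a_G = 96.5 − 0.5a_S.
Likewise for SteelPAC: a_S = 226/3 − (1/3)a_G.
Substituting the second reaction function into the first: a_G = 96.5 − 0.5(226/3 − (1/3)a_G), which gives (5/6)a_G = 353/6 ⇒ a_G = 70.6.
Then a_S = 226/3 − (1/3)·70.6 = 51.8.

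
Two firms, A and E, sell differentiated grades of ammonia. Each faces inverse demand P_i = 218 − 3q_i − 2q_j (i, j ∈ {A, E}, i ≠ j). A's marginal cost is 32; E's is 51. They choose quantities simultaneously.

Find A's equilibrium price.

Firm A's profit: π = q_A(218 − 3q_A − 2q_E) − 32q_A.
∂π/∂q_A = 186 − 6q_A − 2q_E = 0 ⇒ q_A = 31 − (1/3)q_E.
Similarly q_E = 167/6 − (1/3)q_A.
Substituting the second reaction function into the first: q_A = 31 − (1/3)(167/6 − (1/3)q_A), which gives (8/9)q_A = 391/18 ⇒ q_A = 24.4375.
Then q_E = 167/6 − (1/3)·24.4375 = 19.6875.
P_A = 218 − 3·24.4375 − 2·19.6875 = 105.3125.

105.3125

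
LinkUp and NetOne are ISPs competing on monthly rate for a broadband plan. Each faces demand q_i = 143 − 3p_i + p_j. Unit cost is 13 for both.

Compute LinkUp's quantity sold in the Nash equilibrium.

LinkUp's profit: π = (p_{LinkUp} − 13)(143 − 3p_{LinkUp} + p_{NetOne}).
∂π/∂p_{LinkUp} = 182 − 6p_{LinkUp} + p_{NetOne} = 0 ⇒ p_{LinkUp} = 91/3 + (1/6)p_{NetOne}.
The game is symmetric, so in equilibrium p_{NetOne} = p_{LinkUp}: the reaction function gives (5/6)p_{LinkUp} = 91/3, hence p_{LinkUp} = 36.4.
q_{LinkUp} = 143 − 3·36.4 + 36.4 = 70.2.

70.2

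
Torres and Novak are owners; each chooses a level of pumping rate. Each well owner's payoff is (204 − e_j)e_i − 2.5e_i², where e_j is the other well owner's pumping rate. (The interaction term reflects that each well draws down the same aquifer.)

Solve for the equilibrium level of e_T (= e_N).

Torres's payoff is (204 − e_N)e_T − 2.5e_T².
∂π/∂e_T = 204 − e_N − 5e_T = 0, so e_T = 40.8 − 0.2e_N.
The game is symmetric, so in equilibrium e_N = e_T: the reaction function gives 1.2e_T = 40.8, hence e_T = 34.

34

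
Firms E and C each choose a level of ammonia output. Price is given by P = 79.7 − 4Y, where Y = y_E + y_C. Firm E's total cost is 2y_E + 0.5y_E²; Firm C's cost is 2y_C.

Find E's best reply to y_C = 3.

7.3

Firm E's profit: π = y_E(79.7 − 4(y_E + y_C)) − 2y_E − 0.5y_E².
∂π/∂y_E = 77.7 − 9y_E − 4y_C = 0, so y_E = 259/30 − (4/9)y_C.
At y_C = 3: y_E = 259/30 − (4/9)·3 = 7.3.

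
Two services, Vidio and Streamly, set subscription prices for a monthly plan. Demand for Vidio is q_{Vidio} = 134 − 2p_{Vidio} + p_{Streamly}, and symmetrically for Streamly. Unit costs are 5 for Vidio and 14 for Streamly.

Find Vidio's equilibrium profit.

3907.28

Vidio's profit: π = (p_{Vidio} − 5)(134 − 2p_{Vidio} + p_{Streamly}).
∂π/∂p_{Vidio} = 144 − 4p_{Vidio} + p_{Streamly} = 0 ⇒ p_{Vidio} = 36 + 0.25p_{Streamly}.
Similarly p_{Streamly} = 40.5 + 0.25p_{Vidio}.
Substituting the second reaction function into the first: p_{Vidio} = 36 + 0.25(40.5 + 0.25p_{Vidio}), which gives 0.9375p_{Vidio} = 46.125 ⇒ p_{Vidio} = 49.2.
Then p_{Streamly} = 40.5 + 0.25·49.2 = 52.8.
q_{Vidio} = 134 − 2·49.2 + 52.8 = 88.4.
Profit = (49.2 − 5)·88.4 = 3907.28.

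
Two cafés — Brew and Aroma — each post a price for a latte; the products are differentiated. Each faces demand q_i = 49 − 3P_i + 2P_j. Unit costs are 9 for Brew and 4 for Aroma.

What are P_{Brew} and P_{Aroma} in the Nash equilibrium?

Brew's profit: π = (P_{Brew} − 9)(49 − 3P_{Brew} + 2P_{Aroma}).
∂π/∂P_{Brew} = 76 − 6P_{Brew} + 2P_{Aroma} = 0 ⇒ P_{Brew} = 38/3 + (1/3)P_{Aroma}.
Similarly P_{Aroma} = 61/6 + (1/3)P_{Brew}.
Plugging P_{Aroma} into Brew's best response: P_{Brew} = 38/3 + (1/3)(61/6 + (1/3)P_{Brew}) ⇒ (8/9)P_{Brew} = 289/18, so P_{Brew} = 18.0625.
Then P_{Aroma} = 61/6 + (1/3)·18.0625 = 16.1875.

18.0625, 16.1875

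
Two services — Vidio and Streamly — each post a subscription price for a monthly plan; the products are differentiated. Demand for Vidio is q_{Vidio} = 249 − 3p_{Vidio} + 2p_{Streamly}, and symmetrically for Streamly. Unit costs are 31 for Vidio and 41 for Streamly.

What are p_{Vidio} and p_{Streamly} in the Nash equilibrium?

87.375, 91.125

Vidio's profit: π = (p_{Vidio} − 31)(249 − 3p_{Vidio} + 2p_{Streamly}).
∂π/∂p_{Vidio} = 342 − 6p_{Vidio} + 2p_{Streamly} = 0 ⇒ p_{Vidio} = 57 + (1/3)p_{Streamly}.
Similarly p_{Streamly} = 62 + (1/3)p_{Vidio}.
Plugging p_{Streamly} into Vidio's best response: p_{Vidio} = 57 + (1/3)(62 + (1/3)p_{Vidio}) ⇒ (8/9)p_{Vidio} = 233/3, so p_{Vidio} = 87.375.
Then p_{Streamly} = 62 + (1/3)·87.375 = 91.125.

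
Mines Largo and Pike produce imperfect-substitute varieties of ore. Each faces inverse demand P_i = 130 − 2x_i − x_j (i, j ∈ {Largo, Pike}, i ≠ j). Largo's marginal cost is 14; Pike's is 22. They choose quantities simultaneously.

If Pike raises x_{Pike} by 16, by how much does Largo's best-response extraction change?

-4

Mine Largo's profit: π = x_{Largo}(130 − 2x_{Largo} − x_{Pike}) − 14x_{Largo}.
∂π/∂x_{Largo} = 116 − 4x_{Largo} − x_{Pike} = 0 ⇒ x_{Largo} = 29 − 0.25x_{Pike}.
The reaction-function slope is −0.25, so a 16-unit rise in x_{Pike} moves x_{Largo} by −0.25 × 16 = −4. Largo's best response falls — the actions are strategic substitutes.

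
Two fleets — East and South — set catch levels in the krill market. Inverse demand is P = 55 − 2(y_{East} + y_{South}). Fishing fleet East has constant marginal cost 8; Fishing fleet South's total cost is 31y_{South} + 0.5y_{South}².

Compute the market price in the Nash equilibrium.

Fishing fleet East's profit: π = y_{East}(55 − 2(y_{East} + y_{South})) − 8y_{East}.
∂π/∂y_{East} = 47 − 4y_{East} − 2y_{South} = 0, so y_{East} = 11.75 − 0.5y_{South}.
For South: ∂π/∂y_{South} = 24 − 5y_{South} − 2y_{East} = 0 ⇒ y_{South} = 4.8 − 0.4y_{East}.
Solving the two reaction functions simultaneously: (1 − (−0.5)(−0.4))y_{East} = 11.75 − 0.5·4.8, so 0.8y_{East} = 9.35 and y_{East} = 11.6875.
Then y_{South} = 4.8 − 0.4·11.6875 = 0.125.
Equilibrium price: P = 55 − 2·11.8125 = 31.375.

31.375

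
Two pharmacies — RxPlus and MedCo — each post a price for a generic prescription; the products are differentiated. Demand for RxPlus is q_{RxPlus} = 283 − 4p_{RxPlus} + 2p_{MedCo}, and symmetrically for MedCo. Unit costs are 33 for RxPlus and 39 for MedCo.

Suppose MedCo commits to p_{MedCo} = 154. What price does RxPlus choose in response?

90.375

RxPlus's profit: π = (p_{RxPlus} − 33)(283 − 4p_{RxPlus} + 2p_{MedCo}).
∂π/∂p_{RxPlus} = 415 − 8p_{RxPlus} + 2p_{MedCo} = 0 ⇒ p_{RxPlus} = 51.875 + 0.25p_{MedCo}.
At p_{MedCo} = 154: p_{RxPlus} = 51.875 + 0.25·154 = 90.375.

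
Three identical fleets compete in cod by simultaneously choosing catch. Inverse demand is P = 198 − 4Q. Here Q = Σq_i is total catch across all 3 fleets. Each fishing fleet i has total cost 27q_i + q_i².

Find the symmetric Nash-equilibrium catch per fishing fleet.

A representative fishing fleet's profit is π_i = q_i(198 − 4Q) − 27q_i − q_i², with Q = q_i + Σ_{j≠i} q_j.
First-order condition: 171 − 10q_i − 4Σ_{j≠i} q_j = 0.
Imposing symmetry (q_j = q for all j) turns Σ_{j≠i} q_j into 2q, so 171 = 18q and q = 9.5.

9.5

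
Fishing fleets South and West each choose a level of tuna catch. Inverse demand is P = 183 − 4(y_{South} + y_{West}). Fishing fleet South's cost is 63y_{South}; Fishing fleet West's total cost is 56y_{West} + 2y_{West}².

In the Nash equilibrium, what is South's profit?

542.89

Fishing fleet South's profit: π = y_{South}(183 − 4(y_{South} + y_{West})) − 63y_{South}.
∂π/∂y_{South} = 120 − 8y_{South} − 4y_{West} = 0, so y_{South} = 15 − 0.5y_{West}.
For West: ∂π/∂y_{West} = 127 − 12y_{West} − 4y_{South} = 0 ⇒ y_{West} = 127/12 − (1/3)y_{South}.
Solving the two reaction functions simultaneously: (1 − (−0.5)(−1/3))y_{South} = 15 − 0.5·(127/12), so (5/6)y_{South} = 233/24 and y_{South} = 11.65.
Then y_{West} = 127/12 − (1/3)·11.65 = 6.7.
Price P = 183 − 4·18.35 = 109.6.
South's profit: (109.6 − 63)·11.65 = 542.89.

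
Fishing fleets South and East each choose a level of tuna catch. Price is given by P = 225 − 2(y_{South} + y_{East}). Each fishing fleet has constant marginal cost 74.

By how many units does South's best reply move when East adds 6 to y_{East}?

Fishing fleet South's profit: π = y_{South}(225 − 2(y_{South} + y_{East})) − 74y_{South}.
∂π/∂y_{South} = 151 − 4y_{South} − 2y_{East} = 0, so y_{South} = 37.75 − 0.5y_{East}.
The reaction-function slope is −0.5, so a 6-unit rise in y_{East} moves y_{South} by −0.5 × 6 = −3. South's best response falls — the actions are strategic substitutes.

-3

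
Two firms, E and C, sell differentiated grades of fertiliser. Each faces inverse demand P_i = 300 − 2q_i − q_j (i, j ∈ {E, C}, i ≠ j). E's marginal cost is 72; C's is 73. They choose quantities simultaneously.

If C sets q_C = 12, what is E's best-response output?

54

Firm E's profit: π = q_E(300 − 2q_E − q_C) − 72q_E.
∂π/∂q_E = 228 − 4q_E − q_C = 0 ⇒ q_E = 57 − 0.25q_C.
At q_C = 12: q_E = 57 − 0.25·12 = 54.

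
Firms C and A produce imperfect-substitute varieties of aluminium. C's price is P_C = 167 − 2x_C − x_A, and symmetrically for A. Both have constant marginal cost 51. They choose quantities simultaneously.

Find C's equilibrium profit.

Firm C's profit: π = x_C(167 − 2x_C − x_A) − 51x_C.
∂π/∂x_C = 116 − 4x_C − x_A = 0 ⇒ x_C = 29 − 0.25x_A.
The game is symmetric, so in equilibrium x_A = x_C: the reaction function gives 1.25x_C = 29, hence x_C = 23.2.
P_C = 167 − 2·23.2 − 23.2 = 97.4.
Profit = (97.4 − 51)·23.2 = 1076.48.

1076.48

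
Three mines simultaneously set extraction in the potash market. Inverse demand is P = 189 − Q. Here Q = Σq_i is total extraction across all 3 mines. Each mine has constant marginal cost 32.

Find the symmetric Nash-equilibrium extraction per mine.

A representative mine's profit is π_i = q_i(189 − Q) − 32q_i, with Q = q_i + Σ_{j≠i} q_j.
First-order condition: 157 − 2q_i − Σ_{j≠i} q_j = 0.
Imposing symmetry (q_j = q for all j) turns Σ_{j≠i} q_j into 2q, so 157 = 4q and q = 39.25.

39.25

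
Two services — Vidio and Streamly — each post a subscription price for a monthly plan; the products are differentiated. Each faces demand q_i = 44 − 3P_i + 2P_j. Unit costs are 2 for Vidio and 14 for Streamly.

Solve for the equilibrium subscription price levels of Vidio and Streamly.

14.75, 19.25

Vidio's profit: π = (P_{Vidio} − 2)(44 − 3P_{Vidio} + 2P_{Streamly}).
∂π/∂P_{Vidio} = 50 − 6P_{Vidio} + 2P_{Streamly} = 0 ⇒ P_{Vidio} = 25/3 + (1/3)P_{Streamly}.
Similarly P_{Streamly} = 43/3 + (1/3)P_{Vidio}.
Plugging P_{Streamly} into Vidio's best response: P_{Vidio} = 25/3 + (1/3)(43/3 + (1/3)P_{Vidio}) ⇒ (8/9)P_{Vidio} = 118/9, so P_{Vidio} = 14.75.
Then P_{Streamly} = 43/3 + (1/3)·14.75 = 19.25.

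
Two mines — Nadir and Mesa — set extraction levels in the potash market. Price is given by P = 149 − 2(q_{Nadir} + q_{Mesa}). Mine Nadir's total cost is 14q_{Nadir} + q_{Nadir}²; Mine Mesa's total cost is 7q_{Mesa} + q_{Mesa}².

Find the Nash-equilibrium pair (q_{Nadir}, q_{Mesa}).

Mine Nadir's profit: π = q_{Nadir}(149 − 2(q_{Nadir} + q_{Mesa})) − 14q_{Nadir} − q_{Nadir}².
∂π/∂q_{Nadir} = 135 − 6q_{Nadir} − 2q_{Mesa} = 0, so q_{Nadir} = 22.5 − (1/3)q_{Mesa}.
By the same steps for Mesa: q_{Mesa} = 71/3 − (1/3)q_{Nadir}.
Solving the two reaction functions simultaneously: (1 − (−1/3)(−1/3))q_{Nadir} = 22.5 − (1/3)·(71/3), so (8/9)q_{Nadir} = 263/18 and q_{Nadir} = 16.4375.
Then q_{Mesa} = 71/3 − (1/3)·16.4375 = 18.1875.

16.4375, 18.1875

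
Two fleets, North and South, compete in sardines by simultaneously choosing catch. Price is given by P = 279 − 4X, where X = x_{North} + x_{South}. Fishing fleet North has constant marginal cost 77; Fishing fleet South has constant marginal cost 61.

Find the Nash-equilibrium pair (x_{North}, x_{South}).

Fishing fleet North's profit: π = x_{North}(279 − 4(x_{North} + x_{South})) − 77x_{North}.
∂π/∂x_{North} = 202 − 8x_{North} − 4x_{South} = 0, so x_{North} = 25.25 − 0.5x_{South}.
By the same steps for South: x_{South} = 27.25 − 0.5x_{North}.
Solving the two reaction functions simultaneously: (1 − (−0.5)(−0.5))x_{North} = 25.25 − 0.5·27.25, so 0.75x_{North} = 11.625 and x_{North} = 15.5.
Then x_{South} = 27.25 − 0.5·15.5 = 19.5.

15.5, 19.5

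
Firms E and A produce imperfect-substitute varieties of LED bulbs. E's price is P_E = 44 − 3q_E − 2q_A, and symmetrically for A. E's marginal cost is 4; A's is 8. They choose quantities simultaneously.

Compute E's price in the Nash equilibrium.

Firm E's profit: π = q_E(44 − 3q_E − 2q_A) − 4q_E.
∂π/∂q_E = 40 − 6q_E − 2q_A = 0 ⇒ q_E = 20/3 − (1/3)q_A.
Similarly q_A = 6 − (1/3)q_E.
Plugging q_A into E's best response: q_E = 20/3 − (1/3)(6 − (1/3)q_E) ⇒ (8/9)q_E = 14/3, so q_E = 5.25.
Then q_A = 6 − (1/3)·5.25 = 4.25.
P_E = 44 − 3·5.25 − 2·4.25 = 19.75.

19.75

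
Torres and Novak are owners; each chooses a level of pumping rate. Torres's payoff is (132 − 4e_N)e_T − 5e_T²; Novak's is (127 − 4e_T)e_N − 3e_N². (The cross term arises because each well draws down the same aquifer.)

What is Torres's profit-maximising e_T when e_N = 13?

8

Expanding Torres's payoff: 132e_T − 4e_Ne_T − 5e_T².
∂π/∂e_T = 132 − 4e_N − 10e_T = 0, so e_T = 13.2 − 0.4e_N.
At e_N = 13: e_T = 13.2 − 0.4·13 = 8.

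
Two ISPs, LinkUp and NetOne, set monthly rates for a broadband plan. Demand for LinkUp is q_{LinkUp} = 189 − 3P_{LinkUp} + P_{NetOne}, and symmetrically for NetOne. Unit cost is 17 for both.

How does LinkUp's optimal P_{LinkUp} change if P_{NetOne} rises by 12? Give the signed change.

2

LinkUp's profit: π = (P_{LinkUp} − 17)(189 − 3P_{LinkUp} + P_{NetOne}).
∂π/∂P_{LinkUp} = 240 − 6P_{LinkUp} + P_{NetOne} = 0 ⇒ P_{LinkUp} = 40 + (1/6)P_{NetOne}.
The reaction-function slope is 1/6, so a 12-unit rise in P_{NetOne} moves P_{LinkUp} by 1/6 × 12 = 2. LinkUp's best response rises — the actions are strategic complements.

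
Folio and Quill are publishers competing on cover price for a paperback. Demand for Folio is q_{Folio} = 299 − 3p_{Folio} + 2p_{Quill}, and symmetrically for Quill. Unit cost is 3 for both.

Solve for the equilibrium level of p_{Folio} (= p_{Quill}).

77

Folio's profit: π = (p_{Folio} − 3)(299 − 3p_{Folio} + 2p_{Quill}).
∂π/∂p_{Folio} = 308 − 6p_{Folio} + 2p_{Quill} = 0 ⇒ p_{Folio} = 154/3 + (1/3)p_{Quill}.
The game is symmetric, so in equilibrium p_{Quill} = p_{Folio}: the reaction function gives (2/3)p_{Folio} = 154/3, hence p_{Folio} = 77.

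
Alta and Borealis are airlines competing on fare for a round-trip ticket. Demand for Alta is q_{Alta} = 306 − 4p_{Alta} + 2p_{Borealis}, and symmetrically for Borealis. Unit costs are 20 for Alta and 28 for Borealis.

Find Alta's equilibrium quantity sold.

181.6

Alta's profit: π = (p_{Alta} − 20)(306 − 4p_{Alta} + 2p_{Borealis}).
∂π/∂p_{Alta} = 386 − 8p_{Alta} + 2p_{Borealis} = 0 ⇒ p_{Alta} = 48.25 + 0.25p_{Borealis}.
Similarly p_{Borealis} = 52.25 + 0.25p_{Alta}.
Plugging p_{Borealis} into Alta's best response: p_{Alta} = 48.25 + 0.25(52.25 + 0.25p_{Alta}) ⇒ 0.9375p_{Alta} = 61.3125, so p_{Alta} = 65.4.
Then p_{Borealis} = 52.25 + 0.25·65.4 = 68.6.
q_{Alta} = 306 − 4·65.4 + 2·68.6 = 181.6.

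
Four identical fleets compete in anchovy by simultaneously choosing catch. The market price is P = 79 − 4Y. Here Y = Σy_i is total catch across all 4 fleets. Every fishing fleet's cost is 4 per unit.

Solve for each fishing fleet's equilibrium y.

3.75

A representative fishing fleet's profit is π_i = y_i(79 − 4Y) − 4y_i, with Y = y_i + Σ_{j≠i} y_j.
First-order condition: 75 − 8y_i − 4Σ_{j≠i} y_j = 0.
Imposing symmetry (y_j = y for all j) turns Σ_{j≠i} y_j into 3y, so 75 = 20y and y = 3.75.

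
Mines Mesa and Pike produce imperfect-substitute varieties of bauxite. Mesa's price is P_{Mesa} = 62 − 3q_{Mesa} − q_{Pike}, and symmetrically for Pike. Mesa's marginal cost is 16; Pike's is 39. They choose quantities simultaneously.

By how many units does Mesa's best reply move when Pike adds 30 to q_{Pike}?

-5

Mine Mesa's profit: π = q_{Mesa}(62 − 3q_{Mesa} − q_{Pike}) − 16q_{Mesa}.
∂π/∂q_{Mesa} = 46 − 6q_{Mesa} − q_{Pike} = 0 ⇒ q_{Mesa} = 23/3 − (1/6)q_{Pike}.
The reaction-function slope is −1/6, so a 30-unit rise in q_{Pike} moves q_{Mesa} by −1/6 × 30 = −5. Mesa's best response falls — the actions are strategic substitutes.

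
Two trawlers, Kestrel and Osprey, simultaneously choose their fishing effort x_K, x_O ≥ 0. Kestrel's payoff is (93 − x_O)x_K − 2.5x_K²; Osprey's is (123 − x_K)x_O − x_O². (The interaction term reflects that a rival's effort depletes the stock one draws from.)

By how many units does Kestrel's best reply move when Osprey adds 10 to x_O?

Expanding Kestrel's payoff: 93x_K − x_Ox_K − 2.5x_K².
∂π/∂x_K = 93 − x_O − 5x_K = 0, so x_K = 18.6 − 0.2x_O.
The reaction-function slope is −0.2, so a 10-unit rise in x_O moves x_K by −0.2 × 10 = −2. Kestrel's best response falls — the actions are strategic substitutes.

-2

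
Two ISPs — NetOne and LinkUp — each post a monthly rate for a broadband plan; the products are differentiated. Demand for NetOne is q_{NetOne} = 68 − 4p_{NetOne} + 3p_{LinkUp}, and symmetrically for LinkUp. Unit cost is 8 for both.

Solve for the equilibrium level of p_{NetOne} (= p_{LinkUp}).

NetOne's profit: π = (p_{NetOne} − 8)(68 − 4p_{NetOne} + 3p_{LinkUp}).
∂π/∂p_{NetOne} = 100 − 8p_{NetOne} + 3p_{LinkUp} = 0 ⇒ p_{NetOne} = 12.5 + 0.375p_{LinkUp}.
The game is symmetric, so in equilibrium p_{LinkUp} = p_{NetOne}: the reaction function gives 0.625p_{NetOne} = 12.5, hence p_{NetOne} = 20.

20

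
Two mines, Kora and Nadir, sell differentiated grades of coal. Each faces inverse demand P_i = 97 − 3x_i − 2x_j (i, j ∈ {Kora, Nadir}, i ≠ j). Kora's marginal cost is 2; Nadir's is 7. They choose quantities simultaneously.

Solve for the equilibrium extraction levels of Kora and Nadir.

Mine Kora's profit: π = x_{Kora}(97 − 3x_{Kora} − 2x_{Nadir}) − 2x_{Kora}.
∂π/∂x_{Kora} = 95 − 6x_{Kora} − 2x_{Nadir} = 0 ⇒ x_{Kora} = 95/6 − (1/3)x_{Nadir}.
Similarly x_{Nadir} = 15 − (1/3)x_{Kora}.
Substituting the second reaction function into the first: x_{Kora} = 95/6 − (1/3)(15 − (1/3)x_{Kora}), which gives (8/9)x_{Kora} = 65/6 ⇒ x_{Kora} = 12.1875.
Then x_{Nadir} = 15 − (1/3)·12.1875 = 10.9375.

12.1875, 10.9375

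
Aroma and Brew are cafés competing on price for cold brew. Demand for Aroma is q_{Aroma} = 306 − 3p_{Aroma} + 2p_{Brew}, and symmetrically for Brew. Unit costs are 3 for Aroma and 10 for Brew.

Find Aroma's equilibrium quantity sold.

231.1875

Aroma's profit: π = (p_{Aroma} − 3)(306 − 3p_{Aroma} + 2p_{Brew}).
∂π/∂p_{Aroma} = 315 − 6p_{Aroma} + 2p_{Brew} = 0 ⇒ p_{Aroma} = 52.5 + (1/3)p_{Brew}.
Similarly p_{Brew} = 56 + (1/3)p_{Aroma}.
Solving the two reaction functions simultaneously: (1 − (1/3)(1/3))p_{Aroma} = 52.5 + (1/3)·56, so (8/9)p_{Aroma} = 427/6 and p_{Aroma} = 80.0625.
Then p_{Brew} = 56 + (1/3)·80.0625 = 82.6875.
q_{Aroma} = 306 − 3·80.0625 + 2·82.6875 = 231.1875.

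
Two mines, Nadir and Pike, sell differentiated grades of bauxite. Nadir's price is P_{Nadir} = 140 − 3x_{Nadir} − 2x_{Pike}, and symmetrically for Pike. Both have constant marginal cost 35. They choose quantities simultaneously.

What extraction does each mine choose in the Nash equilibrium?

Mine Nadir's profit: π = x_{Nadir}(140 − 3x_{Nadir} − 2x_{Pike}) − 35x_{Nadir}.
∂π/∂x_{Nadir} = 105 − 6x_{Nadir} − 2x_{Pike} = 0 ⇒ x_{Nadir} = 17.5 − (1/3)x_{Pike}.
The game is symmetric, so in equilibrium x_{Pike} = x_{Nadir}: the reaction function gives (4/3)x_{Nadir} = 17.5, hence x_{Nadir} = 13.125.

13.125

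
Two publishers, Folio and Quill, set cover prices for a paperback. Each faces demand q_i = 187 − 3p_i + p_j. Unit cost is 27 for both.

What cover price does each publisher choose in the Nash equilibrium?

53.6

Folio's profit: π = (p_{Folio} − 27)(187 − 3p_{Folio} + p_{Quill}).
∂π/∂p_{Folio} = 268 − 6p_{Folio} + p_{Quill} = 0 ⇒ p_{Folio} = 134/3 + (1/6)p_{Quill}.
The game is symmetric, so in equilibrium p_{Quill} = p_{Folio}: the reaction function gives (5/6)p_{Folio} = 134/3, hence p_{Folio} = 53.6.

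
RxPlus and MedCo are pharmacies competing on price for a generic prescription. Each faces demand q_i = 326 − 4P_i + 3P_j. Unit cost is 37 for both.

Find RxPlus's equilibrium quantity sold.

231.2

RxPlus's profit: π = (P_{RxPlus} − 37)(326 − 4P_{RxPlus} + 3P_{MedCo}).
∂π/∂P_{RxPlus} = 474 − 8P_{RxPlus} + 3P_{MedCo} = 0 ⇒ P_{RxPlus} = 59.25 + 0.375P_{MedCo}.
The game is symmetric, so in equilibrium P_{MedCo} = P_{RxPlus}: the reaction function gives 0.625P_{RxPlus} = 59.25, hence P_{RxPlus} = 94.8.
q_{RxPlus} = 326 − 4·94.8 + 3·94.8 = 231.2.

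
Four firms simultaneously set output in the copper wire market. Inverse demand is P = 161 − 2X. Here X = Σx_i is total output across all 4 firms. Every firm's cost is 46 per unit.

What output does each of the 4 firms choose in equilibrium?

A representative firm's profit is π_i = x_i(161 − 2X) − 46x_i, with X = x_i + Σ_{j≠i} x_j.
First-order condition: 115 − 4x_i − 2Σ_{j≠i} x_j = 0.
In a symmetric equilibrium every firm chooses the same x, so Σ_{j≠i} x_j = 3x. The condition becomes 115 − 10x = 0, giving x = 115/10 = 11.5.

11.5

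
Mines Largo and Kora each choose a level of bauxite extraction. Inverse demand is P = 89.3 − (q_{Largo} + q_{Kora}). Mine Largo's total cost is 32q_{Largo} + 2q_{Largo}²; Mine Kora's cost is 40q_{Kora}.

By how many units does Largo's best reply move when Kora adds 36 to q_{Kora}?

Mine Largo's profit: π = q_{Largo}(89.3 − (q_{Largo} + q_{Kora})) − 32q_{Largo} − 2q_{Largo}².
∂π/∂q_{Largo} = 57.3 − 6q_{Largo} − q_{Kora} = 0, so q_{Largo} = 9.55 − (1/6)q_{Kora}.
The reaction-function slope is −1/6, so a 36-unit rise in q_{Kora} moves q_{Largo} by −1/6 × 36 = −6. Largo's best response falls — the actions are strategic substitutes.

-6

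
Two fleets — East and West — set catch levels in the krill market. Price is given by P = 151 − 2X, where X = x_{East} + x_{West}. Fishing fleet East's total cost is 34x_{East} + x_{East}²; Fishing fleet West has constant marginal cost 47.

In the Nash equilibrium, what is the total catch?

32.5

Fishing fleet East's profit: π = x_{East}(151 − 2(x_{East} + x_{West})) − 34x_{East} − x_{East}².
∂π/∂x_{East} = 117 − 6x_{East} − 2x_{West} = 0, so x_{East} = 19.5 − (1/3)x_{West}.
For West: ∂π/∂x_{West} = 104 − 4x_{West} − 2x_{East} = 0 ⇒ x_{West} = 26 − 0.5x_{East}.
Substituting the second reaction function into the first: x_{East} = 19.5 − (1/3)(26 − 0.5x_{East}), which gives (5/6)x_{East} = 65/6 ⇒ x_{East} = 13.
Then x_{West} = 26 − 0.5·13 = 19.5.
Total catch: 13 + 19.5 = 32.5.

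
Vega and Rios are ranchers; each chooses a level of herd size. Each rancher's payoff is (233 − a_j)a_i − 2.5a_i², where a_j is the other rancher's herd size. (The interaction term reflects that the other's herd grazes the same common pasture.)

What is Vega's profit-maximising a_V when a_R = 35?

Vega's payoff is (233 − a_R)a_V − 2.5a_V².
∂π/∂a_V = 233 − a_R − 5a_V = 0, so a_V = 46.6 − 0.2a_R.
At a_R = 35: a_V = 46.6 − 0.2·35 = 39.6.

39.6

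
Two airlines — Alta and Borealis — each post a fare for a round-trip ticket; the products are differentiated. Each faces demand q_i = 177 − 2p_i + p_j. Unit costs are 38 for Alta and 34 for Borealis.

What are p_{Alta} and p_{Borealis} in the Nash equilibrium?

83.8, 82.2

Alta's profit: π = (p_{Alta} − 38)(177 − 2p_{Alta} + p_{Borealis}).
∂π/∂p_{Alta} = 253 − 4p_{Alta} + p_{Borealis} = 0 ⇒ p_{Alta} = 63.25 + 0.25p_{Borealis}.
Similarly p_{Borealis} = 61.25 + 0.25p_{Alta}.
Solving the two reaction functions simultaneously: (1 − (0.25)(0.25))p_{Alta} = 63.25 + 0.25·61.25, so 0.9375p_{Alta} = 78.5625 and p_{Alta} = 83.8.
Then p_{Borealis} = 61.25 + 0.25·83.8 = 82.2.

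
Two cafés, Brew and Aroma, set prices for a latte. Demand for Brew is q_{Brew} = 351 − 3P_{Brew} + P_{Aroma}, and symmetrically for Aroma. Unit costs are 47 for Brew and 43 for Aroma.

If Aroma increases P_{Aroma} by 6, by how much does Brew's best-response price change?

Brew's profit: π = (P_{Brew} − 47)(351 − 3P_{Brew} + P_{Aroma}).
∂π/∂P_{Brew} = 492 − 6P_{Brew} + P_{Aroma} = 0 ⇒ P_{Brew} = 82 + (1/6)P_{Aroma}.
The reaction-function slope is 1/6, so a 6-unit rise in P_{Aroma} moves P_{Brew} by 1/6 × 6 = 1. Brew's best response rises — the actions are strategic complements.

1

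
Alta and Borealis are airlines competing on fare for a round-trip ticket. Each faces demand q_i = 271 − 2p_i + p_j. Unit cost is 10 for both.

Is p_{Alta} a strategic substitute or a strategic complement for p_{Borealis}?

Alta's profit: π = (p_{Alta} − 10)(271 − 2p_{Alta} + p_{Borealis}).
∂π/∂p_{Alta} = 291 − 4p_{Alta} + p_{Borealis} = 0 ⇒ p_{Alta} = 72.75 + 0.25p_{Borealis}.
The best-response slope dp_{Alta}/dp_{Borealis} = 0.25 > 0: the reaction function is upward-sloping, so the choices are strategic complements.

strategic complements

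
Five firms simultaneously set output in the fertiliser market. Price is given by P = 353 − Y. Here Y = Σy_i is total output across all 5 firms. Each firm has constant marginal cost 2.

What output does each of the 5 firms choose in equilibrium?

A representative firm's profit is π_i = y_i(353 − Y) − 2y_i, with Y = y_i + Σ_{j≠i} y_j.
First-order condition: 351 − 2y_i − Σ_{j≠i} y_j = 0.
Imposing symmetry (y_j = y for all j) turns Σ_{j≠i} y_j into 4y, so 351 = 6y and y = 58.5.

58.5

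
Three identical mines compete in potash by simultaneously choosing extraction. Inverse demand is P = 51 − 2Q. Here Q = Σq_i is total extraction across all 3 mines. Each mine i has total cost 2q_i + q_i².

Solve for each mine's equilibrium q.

A representative mine's profit is π_i = q_i(51 − 2Q) − 2q_i − q_i², with Q = q_i + Σ_{j≠i} q_j.
First-order condition: 49 − 6q_i − 2Σ_{j≠i} q_j = 0.
Imposing symmetry (q_j = q for all j) turns Σ_{j≠i} q_j into 2q, so 49 = 10q and q = 4.9.

4.9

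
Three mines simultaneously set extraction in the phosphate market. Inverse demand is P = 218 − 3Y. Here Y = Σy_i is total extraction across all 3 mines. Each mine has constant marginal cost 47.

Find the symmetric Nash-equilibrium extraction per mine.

14.25

A representative mine's profit is π_i = y_i(218 − 3Y) − 47y_i, with Y = y_i + Σ_{j≠i} y_j.
First-order condition: 171 − 6y_i − 3Σ_{j≠i} y_j = 0.
Imposing symmetry (y_j = y for all j) turns Σ_{j≠i} y_j into 2y, so 171 = 12y and y = 14.25.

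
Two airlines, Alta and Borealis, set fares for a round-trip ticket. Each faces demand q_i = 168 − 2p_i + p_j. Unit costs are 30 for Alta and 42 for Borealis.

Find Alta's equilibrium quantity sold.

95.2

Alta's profit: π = (p_{Alta} − 30)(168 − 2p_{Alta} + p_{Borealis}).
∂π/∂p_{Alta} = 228 − 4p_{Alta} + p_{Borealis} = 0 ⇒ p_{Alta} = 57 + 0.25p_{Borealis}.
Similarly p_{Borealis} = 63 + 0.25p_{Alta}.
Solving the two reaction functions simultaneously: (1 − (0.25)(0.25))p_{Alta} = 57 + 0.25·63, so 0.9375p_{Alta} = 72.75 and p_{Alta} = 77.6.
Then p_{Borealis} = 63 + 0.25·77.6 = 82.4.
q_{Alta} = 168 − 2·77.6 + 82.4 = 95.2.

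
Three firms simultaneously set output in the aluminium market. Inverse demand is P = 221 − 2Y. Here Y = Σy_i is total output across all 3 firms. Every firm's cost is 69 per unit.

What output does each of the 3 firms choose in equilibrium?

19

A representative firm's profit is π_i = y_i(221 − 2Y) − 69y_i, with Y = y_i + Σ_{j≠i} y_j.
First-order condition: 152 − 4y_i − 2Σ_{j≠i} y_j = 0.
With identical firms, set every y_j = y: then 152 − 4y − 4y = 0, i.e. y = 152/8 = 19.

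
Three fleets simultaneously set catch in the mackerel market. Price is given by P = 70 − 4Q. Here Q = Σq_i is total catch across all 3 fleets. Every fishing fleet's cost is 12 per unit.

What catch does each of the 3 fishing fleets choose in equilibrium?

3.625

A representative fishing fleet's profit is π_i = q_i(70 − 4Q) − 12q_i, with Q = q_i + Σ_{j≠i} q_j.
First-order condition: 58 − 8q_i − 4Σ_{j≠i} q_j = 0.
With identical fishing fleets, set every q_j = q: then 58 − 8q − 8q = 0, i.e. q = 58/16 = 3.625.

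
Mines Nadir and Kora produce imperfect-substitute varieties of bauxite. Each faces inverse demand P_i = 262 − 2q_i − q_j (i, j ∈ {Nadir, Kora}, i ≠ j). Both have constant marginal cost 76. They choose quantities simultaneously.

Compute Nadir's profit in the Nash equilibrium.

2767.68

Mine Nadir's profit: π = q_{Nadir}(262 − 2q_{Nadir} − q_{Kora}) − 76q_{Nadir}.
∂π/∂q_{Nadir} = 186 − 4q_{Nadir} − q_{Kora} = 0 ⇒ q_{Nadir} = 46.5 − 0.25q_{Kora}.
By symmetry q_{Kora} = q_{Nadir}; substituting into the reaction function, 1.25q_{Nadir} = 46.5 and q_{Nadir} = 37.2.
P_{Nadir} = 262 − 2·37.2 − 37.2 = 150.4.
Profit = (150.4 − 76)·37.2 = 2767.68.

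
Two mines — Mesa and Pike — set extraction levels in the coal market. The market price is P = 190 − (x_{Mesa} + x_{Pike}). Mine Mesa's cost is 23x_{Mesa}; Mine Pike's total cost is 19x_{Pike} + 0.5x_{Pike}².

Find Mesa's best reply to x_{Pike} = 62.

Mine Mesa's profit: π = x_{Mesa}(190 − (x_{Mesa} + x_{Pike})) − 23x_{Mesa}.
∂π/∂x_{Mesa} = 167 − 2x_{Mesa} − x_{Pike} = 0, so x_{Mesa} = 83.5 − 0.5x_{Pike}.
At x_{Pike} = 62: x_{Mesa} = 83.5 − 0.5·62 = 52.5.

52.5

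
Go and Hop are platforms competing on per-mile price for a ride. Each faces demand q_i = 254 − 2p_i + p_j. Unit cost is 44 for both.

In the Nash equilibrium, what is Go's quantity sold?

140

Go's profit: π = (p_{Go} − 44)(254 − 2p_{Go} + p_{Hop}).
∂π/∂p_{Go} = 342 − 4p_{Go} + p_{Hop} = 0 ⇒ p_{Go} = 85.5 + 0.25p_{Hop}.
Setting p_{Go} = p_{Hop} in the reaction function: p_{Go} = 85.5 + 0.25p_{Go}, so p_{Go} = 85.5 / 0.75 = 114.
q_{Go} = 254 − 2·114 + 114 = 140.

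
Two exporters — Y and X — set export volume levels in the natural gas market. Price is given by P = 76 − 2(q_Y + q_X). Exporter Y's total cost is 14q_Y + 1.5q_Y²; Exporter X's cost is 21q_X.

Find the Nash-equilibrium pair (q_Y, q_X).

5.75, 10.875

Exporter Y's profit: π = q_Y(76 − 2(q_Y + q_X)) − 14q_Y − 1.5q_Y².
∂π/∂q_Y = 62 − 7q_Y − 2q_X = 0, so q_Y = 62/7 − (2/7)q_X.
For X: ∂π/∂q_X = 55 − 4q_X − 2q_Y = 0 ⇒ q_X = 13.75 − 0.5q_Y.
Plugging q_X into Y's best response: q_Y = 62/7 − (2/7)(13.75 − 0.5q_Y) ⇒ (6/7)q_Y = 69/14, so q_Y = 5.75.
Then q_X = 13.75 − 0.5·5.75 = 10.875.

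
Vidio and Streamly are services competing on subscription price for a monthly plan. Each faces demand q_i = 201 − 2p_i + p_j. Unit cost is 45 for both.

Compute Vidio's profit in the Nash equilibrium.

Vidio's profit: π = (p_{Vidio} − 45)(201 − 2p_{Vidio} + p_{Streamly}).
∂π/∂p_{Vidio} = 291 − 4p_{Vidio} + p_{Streamly} = 0 ⇒ p_{Vidio} = 72.75 + 0.25p_{Streamly}.
Setting p_{Vidio} = p_{Streamly} in the reaction function: p_{Vidio} = 72.75 + 0.25p_{Vidio}, so p_{Vidio} = 72.75 / 0.75 = 97.
q_{Vidio} = 201 − 2·97 + 97 = 104.
Profit = (97 − 45)·104 = 5408.

5408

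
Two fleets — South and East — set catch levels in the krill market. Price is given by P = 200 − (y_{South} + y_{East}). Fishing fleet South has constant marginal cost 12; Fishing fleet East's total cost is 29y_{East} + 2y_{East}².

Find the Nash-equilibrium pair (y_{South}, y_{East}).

Fishing fleet South's profit: π = y_{South}(200 − (y_{South} + y_{East})) − 12y_{South}.
∂π/∂y_{South} = 188 − 2y_{South} − y_{East} = 0, so y_{South} = 94 − 0.5y_{East}.
For East: ∂π/∂y_{East} = 171 − 6y_{East} − y_{South} = 0 ⇒ y_{East} = 28.5 − (1/6)y_{South}.
Plugging y_{East} into South's best response: y_{South} = 94 − 0.5(28.5 − (1/6)y_{South}) ⇒ (11/12)y_{South} = 79.75, so y_{South} = 87.
Then y_{East} = 28.5 − (1/6)·87 = 14.

87, 14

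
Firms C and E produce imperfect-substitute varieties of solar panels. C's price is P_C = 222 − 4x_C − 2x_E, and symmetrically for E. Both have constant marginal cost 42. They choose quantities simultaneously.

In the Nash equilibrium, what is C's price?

Firm C's profit: π = x_C(222 − 4x_C − 2x_E) − 42x_C.
∂π/∂x_C = 180 − 8x_C − 2x_E = 0 ⇒ x_C = 22.5 − 0.25x_E.
By symmetry x_E = x_C; substituting into the reaction function, 1.25x_C = 22.5 and x_C = 18.
P_C = 222 − 4·18 − 2·18 = 114.

114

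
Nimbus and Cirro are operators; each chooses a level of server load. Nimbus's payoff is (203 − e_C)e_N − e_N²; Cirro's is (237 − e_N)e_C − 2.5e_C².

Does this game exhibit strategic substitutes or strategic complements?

strategic substitutes

Expanding Nimbus's payoff: 203e_N − e_Ce_N − e_N².
∂π/∂e_N = 203 − e_C − 2e_N = 0, so e_N = 101.5 − 0.5e_C.
The best-response slope de_N/de_C = −0.5 < 0: the reaction function is downward-sloping, so the choices are strategic substitutes.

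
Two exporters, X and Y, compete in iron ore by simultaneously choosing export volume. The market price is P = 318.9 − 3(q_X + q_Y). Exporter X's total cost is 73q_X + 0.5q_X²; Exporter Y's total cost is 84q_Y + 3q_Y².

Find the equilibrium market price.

192.792

Exporter X's profit: π = q_X(318.9 − 3(q_X + q_Y)) − 73q_X − 0.5q_X².
∂π/∂q_X = 245.9 − 7q_X − 3q_Y = 0, so q_X = 2459/70 − (3/7)q_Y.
For Y: ∂π/∂q_Y = 234.9 − 12q_Y − 3q_X = 0 ⇒ q_Y = 19.575 − 0.25q_X.
Substituting the second reaction function into the first: q_X = 2459/70 − (3/7)(19.575 − 0.25q_X), which gives (25/28)q_X = 7487/280 ⇒ q_X = 29.948.
Then q_Y = 19.575 − 0.25·29.948 = 12.088.
Equilibrium price: P = 318.9 − 3·42.036 = 192.792.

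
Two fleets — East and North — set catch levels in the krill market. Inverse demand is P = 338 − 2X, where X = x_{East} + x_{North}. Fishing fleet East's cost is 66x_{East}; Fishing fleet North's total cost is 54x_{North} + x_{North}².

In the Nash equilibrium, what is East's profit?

Fishing fleet East's profit: π = x_{East}(338 − 2(x_{East} + x_{North})) − 66x_{East}.
∂π/∂x_{East} = 272 − 4x_{East} − 2x_{North} = 0, so x_{East} = 68 − 0.5x_{North}.
For North: ∂π/∂x_{North} = 284 − 6x_{North} − 2x_{East} = 0 ⇒ x_{North} = 142/3 − (1/3)x_{East}.
Substituting the second reaction function into the first: x_{East} = 68 − 0.5(142/3 − (1/3)x_{East}), which gives (5/6)x_{East} = 133/3 ⇒ x_{East} = 53.2.
Then x_{North} = 142/3 − (1/3)·53.2 = 29.6.
Price P = 338 − 2·82.8 = 172.4.
East's profit: (172.4 − 66)·53.2 = 5660.48.

5660.48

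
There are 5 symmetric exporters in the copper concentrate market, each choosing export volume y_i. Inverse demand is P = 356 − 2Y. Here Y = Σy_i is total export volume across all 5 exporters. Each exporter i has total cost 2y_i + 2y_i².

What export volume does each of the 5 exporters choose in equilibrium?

22.125

A representative exporter's profit is π_i = y_i(356 − 2Y) − 2y_i − 2y_i², with Y = y_i + Σ_{j≠i} y_j.
First-order condition: 354 − 8y_i − 2Σ_{j≠i} y_j = 0.
In a symmetric equilibrium every exporter chooses the same y, so Σ_{j≠i} y_j = 4y. The condition becomes 354 − 16y = 0, giving y = 354/16 = 22.125.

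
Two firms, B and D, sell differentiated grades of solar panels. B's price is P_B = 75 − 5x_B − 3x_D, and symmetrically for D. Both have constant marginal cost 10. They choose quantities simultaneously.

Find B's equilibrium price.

Firm B's profit: π = x_B(75 − 5x_B − 3x_D) − 10x_B.
∂π/∂x_B = 65 − 10x_B − 3x_D = 0 ⇒ x_B = 6.5 − 0.3x_D.
Setting x_B = x_D in the reaction function: x_B = 6.5 − 0.3x_B, so x_B = 6.5 / 1.3 = 5.
P_B = 75 − 5·5 − 3·5 = 35.

35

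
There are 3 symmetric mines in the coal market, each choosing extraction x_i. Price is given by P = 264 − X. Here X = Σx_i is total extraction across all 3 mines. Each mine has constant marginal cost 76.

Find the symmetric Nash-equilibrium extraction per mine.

47

A representative mine's profit is π_i = x_i(264 − X) − 76x_i, with X = x_i + Σ_{j≠i} x_j.
First-order condition: 188 − 2x_i − Σ_{j≠i} x_j = 0.
With identical mines, set every x_j = x: then 188 − 2x − 2x = 0, i.e. x = 188/4 = 47.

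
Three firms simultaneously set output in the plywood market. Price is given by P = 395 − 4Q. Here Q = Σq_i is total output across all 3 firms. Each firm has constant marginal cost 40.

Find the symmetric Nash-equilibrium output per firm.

22.1875

A representative firm's profit is π_i = q_i(395 − 4Q) − 40q_i, with Q = q_i + Σ_{j≠i} q_j.
First-order condition: 355 − 8q_i − 4Σ_{j≠i} q_j = 0.
With identical firms, set every q_j = q: then 355 − 8q − 8q = 0, i.e. q = 355/16 = 22.1875.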